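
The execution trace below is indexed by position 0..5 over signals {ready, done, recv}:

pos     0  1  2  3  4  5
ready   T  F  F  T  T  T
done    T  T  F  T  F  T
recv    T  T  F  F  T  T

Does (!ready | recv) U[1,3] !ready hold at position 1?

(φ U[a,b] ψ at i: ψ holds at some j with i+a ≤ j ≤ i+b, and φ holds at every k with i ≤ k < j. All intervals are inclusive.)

Need some j in [2,4] with !ready, and (!ready | recv) at every k in [1,j-1].
  j=2: !ready holds; (!ready | recv) holds at every k in [1,1] → satisfied.

Holds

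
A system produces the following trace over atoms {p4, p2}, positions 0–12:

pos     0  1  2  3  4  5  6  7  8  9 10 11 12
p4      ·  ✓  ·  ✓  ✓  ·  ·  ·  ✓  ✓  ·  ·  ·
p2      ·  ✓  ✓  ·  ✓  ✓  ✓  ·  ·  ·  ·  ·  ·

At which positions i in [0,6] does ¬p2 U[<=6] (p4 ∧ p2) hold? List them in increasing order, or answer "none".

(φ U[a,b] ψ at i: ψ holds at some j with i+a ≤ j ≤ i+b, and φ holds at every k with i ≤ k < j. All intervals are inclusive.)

0, 1, 3, 4

Evaluate at each i in [0,6]:
  i=0: ✓ (rhs at j=1; lhs holds on [0,0])
  i=1: ✓ (rhs at j=1)
  i=2: ✗ (lhs fails at k=2 before rhs at j=4)
  i=3: ✓ (rhs at j=4; lhs holds on [3,3])
  i=4: ✓ (rhs at j=4)
  i=5: ✗ (no rhs in [5,11])
  i=6: ✗ (no rhs in [6,12])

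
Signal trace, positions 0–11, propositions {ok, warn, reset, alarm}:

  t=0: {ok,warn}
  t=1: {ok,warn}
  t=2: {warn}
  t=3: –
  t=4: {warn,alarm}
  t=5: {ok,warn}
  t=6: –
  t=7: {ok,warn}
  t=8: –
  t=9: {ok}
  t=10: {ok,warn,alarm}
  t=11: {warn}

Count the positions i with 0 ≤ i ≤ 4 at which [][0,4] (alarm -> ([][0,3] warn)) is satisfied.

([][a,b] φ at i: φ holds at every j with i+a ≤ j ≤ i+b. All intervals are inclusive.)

0

Evaluate at each i in [0,4]:
  i=0: ✗ (fails at j=4)
  i=1: ✗ (fails at j=4)
  i=2: ✗ (fails at j=4)
  i=3: ✗ (fails at j=4)
  i=4: ✗ (fails at j=4)
Positions where it holds: {} → 0.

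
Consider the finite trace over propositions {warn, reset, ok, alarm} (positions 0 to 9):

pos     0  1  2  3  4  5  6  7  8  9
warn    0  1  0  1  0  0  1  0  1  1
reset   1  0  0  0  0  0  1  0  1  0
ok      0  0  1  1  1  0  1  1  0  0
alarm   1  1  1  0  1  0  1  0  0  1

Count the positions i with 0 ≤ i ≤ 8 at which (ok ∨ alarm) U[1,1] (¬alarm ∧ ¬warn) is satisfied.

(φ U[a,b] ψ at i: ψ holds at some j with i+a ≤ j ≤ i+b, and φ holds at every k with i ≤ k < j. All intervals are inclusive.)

2

Evaluate at each i in [0,8]:
  i=0: ✗ (no rhs in [1,1])
  i=1: ✗ (no rhs in [2,2])
  i=2: ✗ (no rhs in [3,3])
  i=3: ✗ (no rhs in [4,4])
  i=4: ✓ (rhs at j=5; lhs holds on [4,4])
  i=5: ✗ (no rhs in [6,6])
  i=6: ✓ (rhs at j=7; lhs holds on [6,6])
  i=7: ✗ (no rhs in [8,8])
  i=8: ✗ (no rhs in [9,9])
Positions where it holds: {4, 6} → 2.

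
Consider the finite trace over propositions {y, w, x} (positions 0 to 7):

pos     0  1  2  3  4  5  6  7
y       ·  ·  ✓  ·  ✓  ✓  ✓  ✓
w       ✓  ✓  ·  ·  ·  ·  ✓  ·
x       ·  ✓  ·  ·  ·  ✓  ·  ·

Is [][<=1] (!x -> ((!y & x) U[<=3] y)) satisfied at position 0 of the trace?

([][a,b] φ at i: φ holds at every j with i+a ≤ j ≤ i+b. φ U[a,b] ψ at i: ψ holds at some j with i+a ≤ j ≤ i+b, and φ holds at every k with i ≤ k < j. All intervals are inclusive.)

No

Check (!x -> ((!y & x) U[<=3] y)) at every j in [0,1]:
  j=0: antecedent true; consequent fails → ✗
  j=1: antecedent false → ✓
Fails at j=0 → formula fails.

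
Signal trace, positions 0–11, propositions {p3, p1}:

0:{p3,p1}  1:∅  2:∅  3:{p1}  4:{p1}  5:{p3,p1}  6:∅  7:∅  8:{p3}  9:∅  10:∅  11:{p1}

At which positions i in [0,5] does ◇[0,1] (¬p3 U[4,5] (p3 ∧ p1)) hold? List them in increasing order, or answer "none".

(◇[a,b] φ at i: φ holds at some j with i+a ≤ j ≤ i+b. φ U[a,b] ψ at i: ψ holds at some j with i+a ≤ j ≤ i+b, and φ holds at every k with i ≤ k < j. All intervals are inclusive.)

0, 1

Evaluate at each i in [0,5]:
  i=0: ✓ (witness j=1)
  i=1: ✓ (witness j=1)
  i=2: ✗ (none in [2,3])
  i=3: ✗ (none in [3,4])
  i=4: ✗ (none in [4,5])
  i=5: ✗ (none in [5,6])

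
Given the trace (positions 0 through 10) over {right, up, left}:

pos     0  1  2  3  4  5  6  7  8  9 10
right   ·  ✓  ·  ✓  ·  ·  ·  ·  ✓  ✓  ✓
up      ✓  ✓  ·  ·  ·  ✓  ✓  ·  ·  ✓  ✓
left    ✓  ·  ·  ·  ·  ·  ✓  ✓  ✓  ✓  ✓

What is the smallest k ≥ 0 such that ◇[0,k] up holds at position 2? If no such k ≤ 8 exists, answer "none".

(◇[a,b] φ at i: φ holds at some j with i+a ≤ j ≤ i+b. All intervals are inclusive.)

Scan j = 2,3,… for up:
  j=2: fails
  j=3: fails
  j=4: fails
  j=5: holds
First hit at j=5, so smallest k = 5-2 = 3.

3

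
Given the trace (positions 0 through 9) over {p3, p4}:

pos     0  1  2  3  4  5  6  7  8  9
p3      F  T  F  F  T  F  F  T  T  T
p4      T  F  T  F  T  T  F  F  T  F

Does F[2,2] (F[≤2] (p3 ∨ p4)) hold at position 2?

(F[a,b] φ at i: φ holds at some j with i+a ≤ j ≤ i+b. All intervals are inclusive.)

Check F[≤2] (p3 ∨ p4) at each j in [4,4]:
  j=4: holds (witness at 4)
Found at j=4 → formula holds.

Yes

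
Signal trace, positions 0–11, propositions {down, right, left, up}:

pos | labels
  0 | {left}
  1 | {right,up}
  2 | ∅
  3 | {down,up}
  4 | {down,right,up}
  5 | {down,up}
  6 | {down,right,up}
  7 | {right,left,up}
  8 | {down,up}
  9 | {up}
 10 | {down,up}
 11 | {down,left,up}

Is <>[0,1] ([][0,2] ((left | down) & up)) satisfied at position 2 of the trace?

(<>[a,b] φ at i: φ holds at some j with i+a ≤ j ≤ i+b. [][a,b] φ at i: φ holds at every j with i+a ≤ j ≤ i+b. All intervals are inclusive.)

Check [][0,2] ((left | down) & up) at each j in [2,3]:
  j=2: fails at 2
  j=3: holds on [3,5]
Found at j=3 → formula holds.

Holds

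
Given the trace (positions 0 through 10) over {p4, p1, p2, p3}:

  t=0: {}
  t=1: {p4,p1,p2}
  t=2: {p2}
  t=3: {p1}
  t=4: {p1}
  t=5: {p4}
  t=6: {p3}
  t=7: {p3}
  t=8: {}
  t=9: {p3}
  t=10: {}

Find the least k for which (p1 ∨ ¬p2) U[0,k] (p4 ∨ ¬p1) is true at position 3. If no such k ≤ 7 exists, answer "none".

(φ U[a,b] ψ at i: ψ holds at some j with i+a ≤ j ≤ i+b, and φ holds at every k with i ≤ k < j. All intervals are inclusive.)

2

Need earliest j ≥ 3 with (p4 ∨ ¬p1), and (p1 ∨ ¬p2) at every k in [3,j-1].
  j=3: rhs fails.
  j=4: rhs fails.
  j=5: rhs holds; lhs holds on [3,4]. k = 2.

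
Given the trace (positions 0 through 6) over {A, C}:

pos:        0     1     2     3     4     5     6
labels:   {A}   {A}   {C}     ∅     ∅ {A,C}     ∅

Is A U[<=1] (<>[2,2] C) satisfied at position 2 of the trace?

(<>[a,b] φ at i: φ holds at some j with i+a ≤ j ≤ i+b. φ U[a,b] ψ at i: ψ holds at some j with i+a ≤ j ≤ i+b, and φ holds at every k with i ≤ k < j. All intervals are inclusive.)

No

Need some j in [2,3] with <>[2,2] C, and A at every k in [2,j-1].
  j=2: <>[2,2] C — fails (none in [4,4]).
  j=3: <>[2,2] C holds, but A fails at k=2 → not this j.
No j in the window works → until fails.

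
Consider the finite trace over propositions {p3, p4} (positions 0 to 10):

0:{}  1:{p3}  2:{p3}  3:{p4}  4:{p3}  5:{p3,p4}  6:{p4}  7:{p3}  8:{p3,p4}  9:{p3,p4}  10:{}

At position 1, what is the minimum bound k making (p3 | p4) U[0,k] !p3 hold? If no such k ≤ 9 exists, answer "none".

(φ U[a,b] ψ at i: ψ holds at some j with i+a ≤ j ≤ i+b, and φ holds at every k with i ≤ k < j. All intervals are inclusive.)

2

Need earliest j ≥ 1 with !p3, and (p3 | p4) at every k in [1,j-1].
  j=1: rhs fails.
  j=2: rhs fails.
  j=3: rhs holds; lhs holds on [1,2]. k = 2.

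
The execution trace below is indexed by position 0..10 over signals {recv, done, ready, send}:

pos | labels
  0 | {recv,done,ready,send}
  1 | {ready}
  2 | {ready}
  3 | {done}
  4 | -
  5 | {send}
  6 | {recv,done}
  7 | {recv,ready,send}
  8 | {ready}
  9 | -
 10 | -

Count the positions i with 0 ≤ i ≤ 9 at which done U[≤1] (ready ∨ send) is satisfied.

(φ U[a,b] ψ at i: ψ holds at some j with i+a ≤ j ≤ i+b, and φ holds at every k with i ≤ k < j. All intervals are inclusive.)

7

Evaluate at each i in [0,9]:
  i=0: ✓ (rhs at j=0)
  i=1: ✓ (rhs at j=1)
  i=2: ✓ (rhs at j=2)
  i=3: ✗ (no rhs in [3,4])
  i=4: ✗ (lhs fails at k=4 before rhs at j=5)
  i=5: ✓ (rhs at j=5)
  i=6: ✓ (rhs at j=7; lhs holds on [6,6])
  i=7: ✓ (rhs at j=7)
  i=8: ✓ (rhs at j=8)
  i=9: ✗ (no rhs in [9,10])
Positions where it holds: {0, 1, 2, 5, 6, 7, 8} → 7.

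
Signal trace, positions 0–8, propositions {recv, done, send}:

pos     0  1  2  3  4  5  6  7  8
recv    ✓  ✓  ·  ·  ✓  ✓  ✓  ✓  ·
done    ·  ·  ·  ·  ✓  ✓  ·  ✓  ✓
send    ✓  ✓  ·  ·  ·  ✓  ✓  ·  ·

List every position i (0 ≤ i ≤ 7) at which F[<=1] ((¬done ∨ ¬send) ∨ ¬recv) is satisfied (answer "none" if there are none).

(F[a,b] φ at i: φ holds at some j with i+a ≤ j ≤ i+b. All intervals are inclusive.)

Evaluate at each i in [0,7]:
  i=0: ✓ (witness j=0)
  i=1: ✓ (witness j=1)
  i=2: ✓ (witness j=2)
  i=3: ✓ (witness j=3)
  i=4: ✓ (witness j=4)
  i=5: ✓ (witness j=6)
  i=6: ✓ (witness j=6)
  i=7: ✓ (witness j=7)

0, 1, 2, 3, 4, 5, 6, 7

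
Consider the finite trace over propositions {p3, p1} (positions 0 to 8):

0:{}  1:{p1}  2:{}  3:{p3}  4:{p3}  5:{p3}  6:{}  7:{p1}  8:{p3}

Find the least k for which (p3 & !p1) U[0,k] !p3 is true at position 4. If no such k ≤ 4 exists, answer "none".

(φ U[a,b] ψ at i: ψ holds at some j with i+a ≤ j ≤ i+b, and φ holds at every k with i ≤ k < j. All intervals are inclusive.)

Need earliest j ≥ 4 with !p3, and (p3 & !p1) at every k in [4,j-1].
  j=4: rhs fails.
  j=5: rhs fails.
  j=6: rhs holds; lhs holds on [4,5]. k = 2.

2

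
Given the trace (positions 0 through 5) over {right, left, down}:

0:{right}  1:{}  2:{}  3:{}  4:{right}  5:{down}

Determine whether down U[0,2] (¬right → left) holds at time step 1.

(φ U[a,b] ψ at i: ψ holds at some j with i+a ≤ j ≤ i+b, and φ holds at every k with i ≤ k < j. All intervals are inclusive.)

Need some j in [1,3] with (¬right → left), and down at every k in [1,j-1].
  j=1: (¬right → left) false.
  j=2: (¬right → left) false.
  j=3: (¬right → left) false.
No j in the window works → until fails.

No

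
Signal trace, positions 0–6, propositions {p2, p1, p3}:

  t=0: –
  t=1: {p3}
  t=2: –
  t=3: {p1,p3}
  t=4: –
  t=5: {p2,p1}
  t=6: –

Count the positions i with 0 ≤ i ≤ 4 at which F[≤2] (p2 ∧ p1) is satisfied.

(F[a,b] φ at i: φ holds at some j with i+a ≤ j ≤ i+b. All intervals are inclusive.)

2

Evaluate at each i in [0,4]:
  i=0: ✗ (none in [0,2])
  i=1: ✗ (none in [1,3])
  i=2: ✗ (none in [2,4])
  i=3: ✓ (witness j=5)
  i=4: ✓ (witness j=5)
Positions where it holds: {3, 4} → 2.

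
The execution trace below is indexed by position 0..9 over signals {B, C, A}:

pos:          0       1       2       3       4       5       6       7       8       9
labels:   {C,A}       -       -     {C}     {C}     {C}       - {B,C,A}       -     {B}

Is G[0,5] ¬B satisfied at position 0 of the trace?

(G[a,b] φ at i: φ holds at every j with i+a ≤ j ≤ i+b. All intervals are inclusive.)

Check ¬B at every j in [0,5]:
  j=0: true
  j=1: true
  j=2: true
  j=3: true
  j=4: true
  j=5: true
All positions satisfy it → formula holds.

Yes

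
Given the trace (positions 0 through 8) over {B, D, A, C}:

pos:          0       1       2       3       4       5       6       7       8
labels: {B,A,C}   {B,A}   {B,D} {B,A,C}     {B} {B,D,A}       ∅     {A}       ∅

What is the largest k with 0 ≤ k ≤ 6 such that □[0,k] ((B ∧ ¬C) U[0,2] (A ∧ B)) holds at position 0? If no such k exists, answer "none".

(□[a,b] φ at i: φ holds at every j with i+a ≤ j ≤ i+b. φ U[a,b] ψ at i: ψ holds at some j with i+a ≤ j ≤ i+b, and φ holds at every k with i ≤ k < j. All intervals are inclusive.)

5

((B ∧ ¬C) U[0,2] (A ∧ B)) must hold from j=0 onward; find where it first fails.
  j=0: holds
  j=1: holds
  j=2: holds
  j=3: holds
  j=4: holds
  j=5: holds
  j=6: fails
Holds on [0,5], so largest k = 5.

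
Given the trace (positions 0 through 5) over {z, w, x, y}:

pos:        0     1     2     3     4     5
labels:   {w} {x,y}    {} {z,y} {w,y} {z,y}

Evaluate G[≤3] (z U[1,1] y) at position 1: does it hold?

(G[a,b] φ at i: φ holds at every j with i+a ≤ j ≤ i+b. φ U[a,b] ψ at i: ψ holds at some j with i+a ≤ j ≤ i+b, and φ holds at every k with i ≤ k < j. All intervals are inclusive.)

False

Check (z U[1,1] y) at every j in [1,4]:
  j=1: fails
  j=2: fails
  j=3: holds
  j=4: fails
Fails at j=1 → formula fails.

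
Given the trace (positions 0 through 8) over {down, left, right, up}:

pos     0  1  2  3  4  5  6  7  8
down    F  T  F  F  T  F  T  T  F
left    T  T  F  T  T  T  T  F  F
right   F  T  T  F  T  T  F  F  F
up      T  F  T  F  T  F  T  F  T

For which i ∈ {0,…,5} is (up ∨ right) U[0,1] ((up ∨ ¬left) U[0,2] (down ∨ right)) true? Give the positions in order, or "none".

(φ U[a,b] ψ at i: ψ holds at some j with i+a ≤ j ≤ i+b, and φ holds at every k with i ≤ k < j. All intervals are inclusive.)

0, 1, 2, 4, 5

Evaluate at each i in [0,5]:
  i=0: ✓ (rhs at j=0)
  i=1: ✓ (rhs at j=1)
  i=2: ✓ (rhs at j=2)
  i=3: ✗ (lhs fails at k=3 before rhs at j=4)
  i=4: ✓ (rhs at j=4)
  i=5: ✓ (rhs at j=5)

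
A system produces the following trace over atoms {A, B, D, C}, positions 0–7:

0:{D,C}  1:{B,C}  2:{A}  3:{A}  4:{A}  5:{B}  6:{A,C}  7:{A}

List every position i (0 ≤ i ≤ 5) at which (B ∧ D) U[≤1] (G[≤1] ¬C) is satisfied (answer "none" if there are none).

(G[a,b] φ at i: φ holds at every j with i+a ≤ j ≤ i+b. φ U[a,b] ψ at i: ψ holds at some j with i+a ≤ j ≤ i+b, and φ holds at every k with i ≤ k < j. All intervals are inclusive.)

2, 3, 4

Evaluate at each i in [0,5]:
  i=0: ✗ (no rhs in [0,1])
  i=1: ✗ (lhs fails at k=1 before rhs at j=2)
  i=2: ✓ (rhs at j=2)
  i=3: ✓ (rhs at j=3)
  i=4: ✓ (rhs at j=4)
  i=5: ✗ (no rhs in [5,6])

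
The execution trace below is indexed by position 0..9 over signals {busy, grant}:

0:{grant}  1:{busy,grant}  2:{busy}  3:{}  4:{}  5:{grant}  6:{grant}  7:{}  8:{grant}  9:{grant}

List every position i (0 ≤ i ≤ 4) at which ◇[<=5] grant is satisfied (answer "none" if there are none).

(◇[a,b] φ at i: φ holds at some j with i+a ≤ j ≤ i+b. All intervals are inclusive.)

0, 1, 2, 3, 4

Evaluate at each i in [0,4]:
  i=0: ✓ (witness j=0)
  i=1: ✓ (witness j=1)
  i=2: ✓ (witness j=5)
  i=3: ✓ (witness j=5)
  i=4: ✓ (witness j=5)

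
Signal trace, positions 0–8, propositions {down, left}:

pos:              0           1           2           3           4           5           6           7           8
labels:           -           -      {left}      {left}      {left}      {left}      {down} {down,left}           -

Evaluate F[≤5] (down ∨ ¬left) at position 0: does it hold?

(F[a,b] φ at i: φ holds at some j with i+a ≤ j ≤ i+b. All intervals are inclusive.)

Holds

Check (down ∨ ¬left) at each j in [0,5]:
  j=0: true
  j=1: true
  j=2: false
  j=3: false
  j=4: false
  j=5: false
Found at j=0 → formula holds.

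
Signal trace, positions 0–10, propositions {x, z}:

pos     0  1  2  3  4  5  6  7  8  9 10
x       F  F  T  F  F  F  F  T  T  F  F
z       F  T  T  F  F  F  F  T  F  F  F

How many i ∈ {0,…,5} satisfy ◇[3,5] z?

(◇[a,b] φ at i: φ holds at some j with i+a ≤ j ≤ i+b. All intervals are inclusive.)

3

Evaluate at each i in [0,5]:
  i=0: ✗ (none in [3,5])
  i=1: ✗ (none in [4,6])
  i=2: ✓ (witness j=7)
  i=3: ✓ (witness j=7)
  i=4: ✓ (witness j=7)
  i=5: ✗ (none in [8,10])
Positions where it holds: {2, 3, 4} → 3.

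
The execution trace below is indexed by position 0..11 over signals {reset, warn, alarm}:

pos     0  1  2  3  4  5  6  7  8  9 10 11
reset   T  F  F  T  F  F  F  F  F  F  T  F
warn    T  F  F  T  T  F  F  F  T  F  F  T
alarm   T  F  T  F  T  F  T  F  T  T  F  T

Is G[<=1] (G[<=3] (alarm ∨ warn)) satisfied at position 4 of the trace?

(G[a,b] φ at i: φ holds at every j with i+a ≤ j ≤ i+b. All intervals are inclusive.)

No

Check G[<=3] (alarm ∨ warn) at every j in [4,5]:
  j=4: fails at 5
  j=5: fails at 5
Fails at j=4 → formula fails.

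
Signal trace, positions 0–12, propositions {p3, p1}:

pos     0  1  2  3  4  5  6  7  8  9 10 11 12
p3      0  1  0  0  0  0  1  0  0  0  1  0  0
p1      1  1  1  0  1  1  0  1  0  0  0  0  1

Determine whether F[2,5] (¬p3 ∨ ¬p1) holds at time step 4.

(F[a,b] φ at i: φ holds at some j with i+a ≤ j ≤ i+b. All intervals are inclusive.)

Check (¬p3 ∨ ¬p1) at each j in [6,9]:
  j=6: true
  j=7: true
  j=8: true
  j=9: true
Found at j=6 → formula holds.

Yes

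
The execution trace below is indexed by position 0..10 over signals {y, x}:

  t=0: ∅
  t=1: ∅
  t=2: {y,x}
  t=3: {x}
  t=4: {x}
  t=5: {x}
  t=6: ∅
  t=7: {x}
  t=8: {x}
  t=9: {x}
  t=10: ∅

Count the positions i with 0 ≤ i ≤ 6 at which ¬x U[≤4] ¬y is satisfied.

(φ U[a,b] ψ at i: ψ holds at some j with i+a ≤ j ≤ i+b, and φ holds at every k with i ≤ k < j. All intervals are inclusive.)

6

Evaluate at each i in [0,6]:
  i=0: ✓ (rhs at j=0)
  i=1: ✓ (rhs at j=1)
  i=2: ✗ (lhs fails at k=2 before rhs at j=3)
  i=3: ✓ (rhs at j=3)
  i=4: ✓ (rhs at j=4)
  i=5: ✓ (rhs at j=5)
  i=6: ✓ (rhs at j=6)
Positions where it holds: {0, 1, 3, 4, 5, 6} → 6.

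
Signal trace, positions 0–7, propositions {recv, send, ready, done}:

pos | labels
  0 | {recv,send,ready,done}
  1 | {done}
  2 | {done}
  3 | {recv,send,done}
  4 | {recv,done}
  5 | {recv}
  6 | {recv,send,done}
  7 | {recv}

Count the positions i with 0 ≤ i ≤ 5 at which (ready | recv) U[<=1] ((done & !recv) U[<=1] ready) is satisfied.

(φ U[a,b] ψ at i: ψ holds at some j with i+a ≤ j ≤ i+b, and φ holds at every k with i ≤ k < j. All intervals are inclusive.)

1

Evaluate at each i in [0,5]:
  i=0: ✓ (rhs at j=0)
  i=1: ✗ (no rhs in [1,2])
  i=2: ✗ (no rhs in [2,3])
  i=3: ✗ (no rhs in [3,4])
  i=4: ✗ (no rhs in [4,5])
  i=5: ✗ (no rhs in [5,6])
Positions where it holds: {0} → 1.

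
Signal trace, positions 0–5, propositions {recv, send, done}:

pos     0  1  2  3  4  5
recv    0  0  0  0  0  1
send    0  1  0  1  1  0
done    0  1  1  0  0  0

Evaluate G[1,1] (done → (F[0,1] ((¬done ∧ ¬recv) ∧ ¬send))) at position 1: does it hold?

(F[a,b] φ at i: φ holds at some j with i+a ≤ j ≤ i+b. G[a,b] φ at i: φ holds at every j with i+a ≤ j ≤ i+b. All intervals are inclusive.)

Check (done → (F[0,1] ((¬done ∧ ¬recv) ∧ ¬send))) at every j in [2,2]:
  j=2: antecedent true; consequent fails (none in [2,3]) → ✗
Fails at j=2 → formula fails.

No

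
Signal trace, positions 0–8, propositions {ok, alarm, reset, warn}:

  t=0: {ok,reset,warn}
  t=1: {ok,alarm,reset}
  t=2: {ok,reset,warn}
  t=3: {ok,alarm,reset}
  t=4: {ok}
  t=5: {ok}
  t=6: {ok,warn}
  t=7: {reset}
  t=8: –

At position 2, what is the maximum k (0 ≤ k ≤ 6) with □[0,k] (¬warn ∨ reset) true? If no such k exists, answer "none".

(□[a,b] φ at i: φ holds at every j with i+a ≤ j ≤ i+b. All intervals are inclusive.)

(¬warn ∨ reset) must hold from j=2 onward; find where it first fails.
  j=2: holds
  j=3: holds
  j=4: holds
  j=5: holds
  j=6: fails
Holds on [2,5], so largest k = 3.

3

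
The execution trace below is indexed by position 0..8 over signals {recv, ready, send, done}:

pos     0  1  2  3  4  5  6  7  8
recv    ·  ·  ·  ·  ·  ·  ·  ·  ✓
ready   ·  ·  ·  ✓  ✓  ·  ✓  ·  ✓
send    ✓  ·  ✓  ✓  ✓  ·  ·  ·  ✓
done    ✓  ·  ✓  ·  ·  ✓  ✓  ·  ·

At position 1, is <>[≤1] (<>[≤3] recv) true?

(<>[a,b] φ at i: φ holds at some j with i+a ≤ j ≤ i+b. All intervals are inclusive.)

Does not hold

Check <>[≤3] recv at each j in [1,2]:
  j=1: fails (none in [1,4])
  j=2: fails (none in [2,5])
No position in the window satisfies it → formula fails.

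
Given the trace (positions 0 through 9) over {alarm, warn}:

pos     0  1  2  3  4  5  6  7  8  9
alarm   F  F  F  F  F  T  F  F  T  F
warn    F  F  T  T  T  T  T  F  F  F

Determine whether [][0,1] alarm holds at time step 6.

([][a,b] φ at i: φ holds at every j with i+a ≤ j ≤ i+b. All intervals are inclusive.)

Does not hold

Check alarm at every j in [6,7]:
  j=6: false
  j=7: false
Fails at j=6 → formula fails.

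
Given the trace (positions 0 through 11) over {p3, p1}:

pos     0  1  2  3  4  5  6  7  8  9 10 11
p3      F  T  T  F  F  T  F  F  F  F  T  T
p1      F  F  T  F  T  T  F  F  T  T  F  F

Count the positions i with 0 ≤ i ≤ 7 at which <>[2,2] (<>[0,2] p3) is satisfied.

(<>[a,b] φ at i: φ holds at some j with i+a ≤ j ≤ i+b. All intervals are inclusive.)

6

Evaluate at each i in [0,7]:
  i=0: ✓ (witness j=2)
  i=1: ✓ (witness j=3)
  i=2: ✓ (witness j=4)
  i=3: ✓ (witness j=5)
  i=4: ✗ (none in [6,6])
  i=5: ✗ (none in [7,7])
  i=6: ✓ (witness j=8)
  i=7: ✓ (witness j=9)
Positions where it holds: {0, 1, 2, 3, 6, 7} → 6.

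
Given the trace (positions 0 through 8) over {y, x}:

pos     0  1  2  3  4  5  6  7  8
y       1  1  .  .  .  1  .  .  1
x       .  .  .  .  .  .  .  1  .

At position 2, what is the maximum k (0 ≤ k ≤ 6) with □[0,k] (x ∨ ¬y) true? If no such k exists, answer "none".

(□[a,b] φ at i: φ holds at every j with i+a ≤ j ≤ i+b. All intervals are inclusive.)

2

(x ∨ ¬y) must hold from j=2 onward; find where it first fails.
  j=2: holds
  j=3: holds
  j=4: holds
  j=5: fails
Holds on [2,4], so largest k = 2.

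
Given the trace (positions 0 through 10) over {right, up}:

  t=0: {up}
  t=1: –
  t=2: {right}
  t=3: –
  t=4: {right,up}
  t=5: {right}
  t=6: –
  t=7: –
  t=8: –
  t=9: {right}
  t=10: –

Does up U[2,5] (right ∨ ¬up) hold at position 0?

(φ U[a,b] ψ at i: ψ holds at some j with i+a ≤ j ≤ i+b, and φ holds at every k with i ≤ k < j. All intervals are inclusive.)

False

Need some j in [2,5] with (right ∨ ¬up), and up at every k in [0,j-1].
  j=2: (right ∨ ¬up) holds, but up fails at k=1 → not this j.
  j=3: (right ∨ ¬up) holds, but up fails at k=1 → not this j.
  j=4: (right ∨ ¬up) holds, but up fails at k=1 → not this j.
  j=5: (right ∨ ¬up) holds, but up fails at k=1 → not this j.
No j in the window works → until fails.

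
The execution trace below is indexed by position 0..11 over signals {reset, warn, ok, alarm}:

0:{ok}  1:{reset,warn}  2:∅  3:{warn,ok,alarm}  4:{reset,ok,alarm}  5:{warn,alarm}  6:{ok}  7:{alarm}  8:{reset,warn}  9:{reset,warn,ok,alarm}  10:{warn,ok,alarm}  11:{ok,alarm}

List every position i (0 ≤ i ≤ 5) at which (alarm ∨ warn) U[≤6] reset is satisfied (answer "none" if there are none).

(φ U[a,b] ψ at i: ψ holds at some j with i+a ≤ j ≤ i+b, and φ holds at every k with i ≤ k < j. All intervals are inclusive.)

1, 3, 4

Evaluate at each i in [0,5]:
  i=0: ✗ (lhs fails at k=0 before rhs at j=1)
  i=1: ✓ (rhs at j=1)
  i=2: ✗ (lhs fails at k=2 before rhs at j=4)
  i=3: ✓ (rhs at j=4; lhs holds on [3,3])
  i=4: ✓ (rhs at j=4)
  i=5: ✗ (lhs fails at k=6 before rhs at j=8)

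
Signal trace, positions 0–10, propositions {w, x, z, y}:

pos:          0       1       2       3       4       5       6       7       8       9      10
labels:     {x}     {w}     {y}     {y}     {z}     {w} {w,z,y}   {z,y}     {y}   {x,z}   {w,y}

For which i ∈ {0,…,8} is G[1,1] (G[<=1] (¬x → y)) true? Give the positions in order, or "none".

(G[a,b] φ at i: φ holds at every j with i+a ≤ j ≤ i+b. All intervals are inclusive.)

Evaluate at each i in [0,8]:
  i=0: ✗ (fails at j=1)
  i=1: ✓ (all of [2,2])
  i=2: ✗ (fails at j=3)
  i=3: ✗ (fails at j=4)
  i=4: ✗ (fails at j=5)
  i=5: ✓ (all of [6,6])
  i=6: ✓ (all of [7,7])
  i=7: ✓ (all of [8,8])
  i=8: ✓ (all of [9,9])

1, 5, 6, 7, 8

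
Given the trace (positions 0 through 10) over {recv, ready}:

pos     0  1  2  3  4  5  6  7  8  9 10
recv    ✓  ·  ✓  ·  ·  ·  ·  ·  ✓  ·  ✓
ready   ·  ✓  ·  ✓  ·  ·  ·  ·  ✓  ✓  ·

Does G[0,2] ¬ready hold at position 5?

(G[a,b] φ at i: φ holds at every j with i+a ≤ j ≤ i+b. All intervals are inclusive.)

Yes

Check ¬ready at every j in [5,7]:
  j=5: true
  j=6: true
  j=7: true
All positions satisfy it → formula holds.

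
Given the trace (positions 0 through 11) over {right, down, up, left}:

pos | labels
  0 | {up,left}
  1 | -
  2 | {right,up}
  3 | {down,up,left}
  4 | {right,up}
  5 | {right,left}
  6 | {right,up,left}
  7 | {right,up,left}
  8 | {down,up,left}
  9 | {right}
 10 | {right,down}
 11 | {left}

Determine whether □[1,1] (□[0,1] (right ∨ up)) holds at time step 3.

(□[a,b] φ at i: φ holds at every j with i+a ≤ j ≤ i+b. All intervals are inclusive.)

True

Check □[0,1] (right ∨ up) at every j in [4,4]:
  j=4: holds on [4,5]
All positions satisfy it → formula holds.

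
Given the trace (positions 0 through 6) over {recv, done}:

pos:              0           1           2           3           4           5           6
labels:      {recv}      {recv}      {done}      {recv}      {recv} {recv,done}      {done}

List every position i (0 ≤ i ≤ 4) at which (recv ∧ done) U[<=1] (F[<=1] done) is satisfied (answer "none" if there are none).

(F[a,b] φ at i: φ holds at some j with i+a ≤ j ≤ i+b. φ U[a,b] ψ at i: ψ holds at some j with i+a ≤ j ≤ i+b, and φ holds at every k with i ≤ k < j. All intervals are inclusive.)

Evaluate at each i in [0,4]:
  i=0: ✗ (lhs fails at k=0 before rhs at j=1)
  i=1: ✓ (rhs at j=1)
  i=2: ✓ (rhs at j=2)
  i=3: ✗ (lhs fails at k=3 before rhs at j=4)
  i=4: ✓ (rhs at j=4)

1, 2, 4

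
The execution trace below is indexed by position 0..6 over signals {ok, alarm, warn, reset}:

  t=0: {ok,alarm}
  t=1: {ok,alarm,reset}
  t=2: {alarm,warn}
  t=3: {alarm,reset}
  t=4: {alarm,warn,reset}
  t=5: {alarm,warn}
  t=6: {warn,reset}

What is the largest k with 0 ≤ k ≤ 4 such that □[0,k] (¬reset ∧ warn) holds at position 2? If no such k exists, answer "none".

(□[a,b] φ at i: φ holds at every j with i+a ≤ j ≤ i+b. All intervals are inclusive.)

(¬reset ∧ warn) must hold from j=2 onward; find where it first fails.
  j=2: holds
  j=3: fails
Holds on [2,2], so largest k = 0.

0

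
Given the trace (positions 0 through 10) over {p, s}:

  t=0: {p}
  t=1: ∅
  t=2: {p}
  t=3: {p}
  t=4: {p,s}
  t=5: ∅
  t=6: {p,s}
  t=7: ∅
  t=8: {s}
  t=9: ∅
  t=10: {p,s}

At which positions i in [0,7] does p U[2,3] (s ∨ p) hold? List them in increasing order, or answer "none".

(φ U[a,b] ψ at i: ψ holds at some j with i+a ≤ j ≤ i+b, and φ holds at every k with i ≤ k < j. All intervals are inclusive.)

Evaluate at each i in [0,7]:
  i=0: ✗ (lhs fails at k=1 before rhs at j=2)
  i=1: ✗ (lhs fails at k=1 before rhs at j=3)
  i=2: ✓ (rhs at j=4; lhs holds on [2,3])
  i=3: ✗ (lhs fails at k=5 before rhs at j=6)
  i=4: ✗ (lhs fails at k=5 before rhs at j=6)
  i=5: ✗ (lhs fails at k=5 before rhs at j=8)
  i=6: ✗ (lhs fails at k=7 before rhs at j=8)
  i=7: ✗ (lhs fails at k=7 before rhs at j=10)

2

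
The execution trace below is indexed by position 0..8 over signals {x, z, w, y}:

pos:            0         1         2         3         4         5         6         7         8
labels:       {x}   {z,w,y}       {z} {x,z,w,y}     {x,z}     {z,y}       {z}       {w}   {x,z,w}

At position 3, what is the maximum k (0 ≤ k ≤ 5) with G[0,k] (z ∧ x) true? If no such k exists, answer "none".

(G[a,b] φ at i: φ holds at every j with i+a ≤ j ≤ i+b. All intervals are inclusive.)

1

(z ∧ x) must hold from j=3 onward; find where it first fails.
  j=3: holds
  j=4: holds
  j=5: fails
Holds on [3,4], so largest k = 1.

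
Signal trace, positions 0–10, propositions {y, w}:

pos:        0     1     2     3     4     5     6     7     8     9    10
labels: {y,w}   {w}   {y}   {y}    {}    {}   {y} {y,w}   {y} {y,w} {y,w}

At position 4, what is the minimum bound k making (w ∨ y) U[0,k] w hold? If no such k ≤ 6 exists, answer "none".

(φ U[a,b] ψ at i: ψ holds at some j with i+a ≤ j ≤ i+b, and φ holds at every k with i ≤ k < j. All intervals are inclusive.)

none

Need earliest j ≥ 4 with w, and (w ∨ y) at every k in [4,j-1].
  j=4: rhs fails.
  j=5: rhs fails.
  j=6: rhs fails.
  j=7: rhs holds but lhs fails at k=4.
  j=8: rhs fails.
  j=9: rhs holds but lhs fails at k=4.
  j=10: rhs holds but lhs fails at k=4.
No witness within the range → none.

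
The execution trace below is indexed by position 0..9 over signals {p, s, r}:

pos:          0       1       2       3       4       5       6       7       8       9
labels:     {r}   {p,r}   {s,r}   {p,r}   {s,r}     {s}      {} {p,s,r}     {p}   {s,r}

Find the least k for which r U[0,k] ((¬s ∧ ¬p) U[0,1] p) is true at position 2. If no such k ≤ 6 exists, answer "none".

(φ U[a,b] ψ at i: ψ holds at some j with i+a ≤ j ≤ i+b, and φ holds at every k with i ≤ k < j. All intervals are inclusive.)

Need earliest j ≥ 2 with ((¬s ∧ ¬p) U[0,1] p), and r at every k in [2,j-1].
  j=2: rhs fails.
  j=3: rhs holds; lhs holds on [2,2]. k = 1.

1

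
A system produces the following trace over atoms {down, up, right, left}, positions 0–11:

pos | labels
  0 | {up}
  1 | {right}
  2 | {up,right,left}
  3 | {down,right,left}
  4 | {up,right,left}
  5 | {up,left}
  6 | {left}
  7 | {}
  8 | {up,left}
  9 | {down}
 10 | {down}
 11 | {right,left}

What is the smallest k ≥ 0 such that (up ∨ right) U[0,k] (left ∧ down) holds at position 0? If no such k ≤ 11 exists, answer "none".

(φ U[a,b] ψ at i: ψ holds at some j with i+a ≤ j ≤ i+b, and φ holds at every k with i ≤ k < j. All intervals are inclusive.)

3

Need earliest j ≥ 0 with (left ∧ down), and (up ∨ right) at every k in [0,j-1].
  j=0: rhs fails.
  j=1: rhs fails.
  j=2: rhs fails.
  j=3: rhs holds; lhs holds on [0,2]. k = 3.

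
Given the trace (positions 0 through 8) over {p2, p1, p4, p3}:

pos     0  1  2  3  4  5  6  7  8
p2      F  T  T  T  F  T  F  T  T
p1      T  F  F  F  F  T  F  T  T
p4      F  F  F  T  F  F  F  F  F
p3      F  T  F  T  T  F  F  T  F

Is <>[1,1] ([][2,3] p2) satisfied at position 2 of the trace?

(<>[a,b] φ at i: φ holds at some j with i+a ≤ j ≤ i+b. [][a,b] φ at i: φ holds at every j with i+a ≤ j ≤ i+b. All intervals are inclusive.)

Does not hold

Check [][2,3] p2 at each j in [3,3]:
  j=3: fails at 6
No position in the window satisfies it → formula fails.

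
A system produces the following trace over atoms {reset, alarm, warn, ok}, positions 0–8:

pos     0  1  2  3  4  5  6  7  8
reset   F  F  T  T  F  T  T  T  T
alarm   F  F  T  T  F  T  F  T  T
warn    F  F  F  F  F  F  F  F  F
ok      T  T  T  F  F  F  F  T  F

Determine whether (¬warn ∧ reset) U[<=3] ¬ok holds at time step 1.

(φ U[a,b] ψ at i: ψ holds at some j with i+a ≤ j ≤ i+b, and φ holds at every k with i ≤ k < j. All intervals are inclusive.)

Need some j in [1,4] with ¬ok, and (¬warn ∧ reset) at every k in [1,j-1].
  j=1: ¬ok false.
  j=2: ¬ok false.
  j=3: ¬ok holds, but (¬warn ∧ reset) fails at k=1 → not this j.
  j=4: ¬ok holds, but (¬warn ∧ reset) fails at k=1 → not this j.
No j in the window works → until fails.

No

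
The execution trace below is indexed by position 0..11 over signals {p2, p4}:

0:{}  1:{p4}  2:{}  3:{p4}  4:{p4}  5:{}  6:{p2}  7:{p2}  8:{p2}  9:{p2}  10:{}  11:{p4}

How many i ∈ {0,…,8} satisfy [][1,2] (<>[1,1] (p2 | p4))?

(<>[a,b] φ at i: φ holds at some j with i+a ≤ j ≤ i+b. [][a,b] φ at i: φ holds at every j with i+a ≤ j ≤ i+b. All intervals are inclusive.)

4

Evaluate at each i in [0,8]:
  i=0: ✗ (fails at j=1)
  i=1: ✓ (all of [2,3])
  i=2: ✗ (fails at j=4)
  i=3: ✗ (fails at j=4)
  i=4: ✓ (all of [5,6])
  i=5: ✓ (all of [6,7])
  i=6: ✓ (all of [7,8])
  i=7: ✗ (fails at j=9)
  i=8: ✗ (fails at j=9)
Positions where it holds: {1, 4, 5, 6} → 4.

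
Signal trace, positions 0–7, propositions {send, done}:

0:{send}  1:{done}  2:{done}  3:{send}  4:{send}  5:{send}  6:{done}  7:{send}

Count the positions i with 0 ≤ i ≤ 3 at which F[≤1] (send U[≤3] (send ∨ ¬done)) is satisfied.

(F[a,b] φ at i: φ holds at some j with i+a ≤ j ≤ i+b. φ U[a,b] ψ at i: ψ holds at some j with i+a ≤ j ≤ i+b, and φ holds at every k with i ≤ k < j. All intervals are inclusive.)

Evaluate at each i in [0,3]:
  i=0: ✓ (witness j=0)
  i=1: ✗ (none in [1,2])
  i=2: ✓ (witness j=3)
  i=3: ✓ (witness j=3)
Positions where it holds: {0, 2, 3} → 3.

3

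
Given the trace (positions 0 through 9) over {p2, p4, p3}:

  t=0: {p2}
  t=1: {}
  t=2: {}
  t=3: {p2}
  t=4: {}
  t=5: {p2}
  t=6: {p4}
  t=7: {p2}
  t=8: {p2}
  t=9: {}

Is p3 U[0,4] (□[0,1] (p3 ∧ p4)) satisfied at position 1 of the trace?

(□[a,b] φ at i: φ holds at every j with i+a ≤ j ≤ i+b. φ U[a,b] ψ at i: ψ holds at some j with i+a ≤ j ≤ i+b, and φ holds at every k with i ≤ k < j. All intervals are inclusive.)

Need some j in [1,5] with □[0,1] (p3 ∧ p4), and p3 at every k in [1,j-1].
  j=1: □[0,1] (p3 ∧ p4) — fails at 1.
  j=2: □[0,1] (p3 ∧ p4) — fails at 2.
  j=3: □[0,1] (p3 ∧ p4) — fails at 3.
  j=4: □[0,1] (p3 ∧ p4) — fails at 4.
  j=5: □[0,1] (p3 ∧ p4) — fails at 5.
No j in the window works → until fails.

Does not hold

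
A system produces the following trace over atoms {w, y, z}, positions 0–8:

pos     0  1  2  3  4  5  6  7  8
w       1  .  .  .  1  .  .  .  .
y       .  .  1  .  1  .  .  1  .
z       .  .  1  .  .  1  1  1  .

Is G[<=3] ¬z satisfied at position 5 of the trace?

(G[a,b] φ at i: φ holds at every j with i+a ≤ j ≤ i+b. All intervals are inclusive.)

Check ¬z at every j in [5,8]:
  j=5: false
  j=6: false
  j=7: false
  j=8: true
Fails at j=5 → formula fails.

False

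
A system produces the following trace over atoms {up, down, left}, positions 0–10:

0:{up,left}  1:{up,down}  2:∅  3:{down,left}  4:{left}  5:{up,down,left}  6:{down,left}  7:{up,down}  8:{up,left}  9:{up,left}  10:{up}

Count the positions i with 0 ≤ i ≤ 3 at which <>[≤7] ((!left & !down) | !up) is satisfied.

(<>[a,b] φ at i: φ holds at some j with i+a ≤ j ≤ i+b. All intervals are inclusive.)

Evaluate at each i in [0,3]:
  i=0: ✓ (witness j=2)
  i=1: ✓ (witness j=2)
  i=2: ✓ (witness j=2)
  i=3: ✓ (witness j=3)
Positions where it holds: {0, 1, 2, 3} → 4.

4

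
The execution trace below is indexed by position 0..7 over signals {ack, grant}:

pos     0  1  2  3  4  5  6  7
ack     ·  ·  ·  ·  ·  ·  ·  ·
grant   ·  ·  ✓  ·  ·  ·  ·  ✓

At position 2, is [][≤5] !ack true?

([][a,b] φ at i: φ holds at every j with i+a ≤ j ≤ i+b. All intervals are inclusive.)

Check !ack at every j in [2,7]:
  j=2: true
  j=3: true
  j=4: true
  j=5: true
  j=6: true
  j=7: true
All positions satisfy it → formula holds.

Holds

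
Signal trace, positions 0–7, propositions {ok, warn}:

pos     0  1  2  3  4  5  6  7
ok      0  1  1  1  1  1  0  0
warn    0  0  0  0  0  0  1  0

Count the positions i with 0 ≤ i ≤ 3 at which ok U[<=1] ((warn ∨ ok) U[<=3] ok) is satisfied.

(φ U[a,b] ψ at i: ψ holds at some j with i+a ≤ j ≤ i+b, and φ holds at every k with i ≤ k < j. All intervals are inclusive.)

3

Evaluate at each i in [0,3]:
  i=0: ✗ (lhs fails at k=0 before rhs at j=1)
  i=1: ✓ (rhs at j=1)
  i=2: ✓ (rhs at j=2)
  i=3: ✓ (rhs at j=3)
Positions where it holds: {1, 2, 3} → 3.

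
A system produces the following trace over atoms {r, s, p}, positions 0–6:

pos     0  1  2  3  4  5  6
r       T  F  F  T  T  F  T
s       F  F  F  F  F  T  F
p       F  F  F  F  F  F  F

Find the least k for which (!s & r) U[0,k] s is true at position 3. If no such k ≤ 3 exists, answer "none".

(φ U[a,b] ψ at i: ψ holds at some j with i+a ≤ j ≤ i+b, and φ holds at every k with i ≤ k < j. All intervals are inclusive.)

2

Need earliest j ≥ 3 with s, and (!s & r) at every k in [3,j-1].
  j=3: rhs fails.
  j=4: rhs fails.
  j=5: rhs holds; lhs holds on [3,4]. k = 2.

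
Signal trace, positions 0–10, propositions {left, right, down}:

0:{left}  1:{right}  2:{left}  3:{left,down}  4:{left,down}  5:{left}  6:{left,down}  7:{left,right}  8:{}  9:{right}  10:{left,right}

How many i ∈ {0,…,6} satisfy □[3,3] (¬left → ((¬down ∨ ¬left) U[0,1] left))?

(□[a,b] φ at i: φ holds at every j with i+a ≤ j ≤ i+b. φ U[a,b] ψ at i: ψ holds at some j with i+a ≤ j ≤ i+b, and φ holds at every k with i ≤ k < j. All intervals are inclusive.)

6

Evaluate at each i in [0,6]:
  i=0: ✓ (all of [3,3])
  i=1: ✓ (all of [4,4])
  i=2: ✓ (all of [5,5])
  i=3: ✓ (all of [6,6])
  i=4: ✓ (all of [7,7])
  i=5: ✗ (fails at j=8)
  i=6: ✓ (all of [9,9])
Positions where it holds: {0, 1, 2, 3, 4, 6} → 6.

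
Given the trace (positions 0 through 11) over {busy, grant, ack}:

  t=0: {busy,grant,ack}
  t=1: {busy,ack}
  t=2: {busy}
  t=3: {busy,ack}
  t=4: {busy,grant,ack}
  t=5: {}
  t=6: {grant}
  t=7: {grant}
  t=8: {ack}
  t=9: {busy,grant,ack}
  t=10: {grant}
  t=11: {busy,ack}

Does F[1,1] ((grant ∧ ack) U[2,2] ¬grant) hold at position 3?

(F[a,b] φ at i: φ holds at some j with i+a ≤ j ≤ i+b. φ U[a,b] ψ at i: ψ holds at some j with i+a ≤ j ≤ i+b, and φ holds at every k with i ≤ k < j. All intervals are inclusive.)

No

Check ((grant ∧ ack) U[2,2] ¬grant) at each j in [4,4]:
  j=4: fails
No position in the window satisfies it → formula fails.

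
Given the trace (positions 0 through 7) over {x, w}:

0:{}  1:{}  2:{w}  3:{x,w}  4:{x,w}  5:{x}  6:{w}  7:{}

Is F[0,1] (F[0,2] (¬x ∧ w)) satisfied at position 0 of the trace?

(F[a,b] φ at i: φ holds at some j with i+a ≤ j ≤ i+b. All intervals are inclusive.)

Check F[0,2] (¬x ∧ w) at each j in [0,1]:
  j=0: holds (witness at 2)
  j=1: holds (witness at 2)
Found at j=0 → formula holds.

Holds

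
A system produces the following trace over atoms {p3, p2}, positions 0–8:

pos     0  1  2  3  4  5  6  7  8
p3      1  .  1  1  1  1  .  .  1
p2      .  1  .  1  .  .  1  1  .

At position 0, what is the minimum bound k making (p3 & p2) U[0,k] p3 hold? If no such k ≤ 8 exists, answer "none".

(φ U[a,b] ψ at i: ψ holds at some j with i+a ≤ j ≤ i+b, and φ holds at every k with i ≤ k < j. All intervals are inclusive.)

Need earliest j ≥ 0 with p3, and (p3 & p2) at every k in [0,j-1].
  j=0: rhs holds (empty prefix). k = 0.

0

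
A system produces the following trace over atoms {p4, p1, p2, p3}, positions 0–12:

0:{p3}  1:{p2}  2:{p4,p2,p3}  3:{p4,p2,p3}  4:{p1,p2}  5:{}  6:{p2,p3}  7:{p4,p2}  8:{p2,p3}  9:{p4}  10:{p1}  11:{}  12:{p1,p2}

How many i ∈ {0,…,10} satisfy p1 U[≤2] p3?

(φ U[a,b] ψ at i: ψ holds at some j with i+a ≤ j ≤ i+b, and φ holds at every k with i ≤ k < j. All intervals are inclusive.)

5

Evaluate at each i in [0,10]:
  i=0: ✓ (rhs at j=0)
  i=1: ✗ (lhs fails at k=1 before rhs at j=2)
  i=2: ✓ (rhs at j=2)
  i=3: ✓ (rhs at j=3)
  i=4: ✗ (lhs fails at k=5 before rhs at j=6)
  i=5: ✗ (lhs fails at k=5 before rhs at j=6)
  i=6: ✓ (rhs at j=6)
  i=7: ✗ (lhs fails at k=7 before rhs at j=8)
  i=8: ✓ (rhs at j=8)
  i=9: ✗ (no rhs in [9,11])
  i=10: ✗ (no rhs in [10,12])
Positions where it holds: {0, 2, 3, 6, 8} → 5.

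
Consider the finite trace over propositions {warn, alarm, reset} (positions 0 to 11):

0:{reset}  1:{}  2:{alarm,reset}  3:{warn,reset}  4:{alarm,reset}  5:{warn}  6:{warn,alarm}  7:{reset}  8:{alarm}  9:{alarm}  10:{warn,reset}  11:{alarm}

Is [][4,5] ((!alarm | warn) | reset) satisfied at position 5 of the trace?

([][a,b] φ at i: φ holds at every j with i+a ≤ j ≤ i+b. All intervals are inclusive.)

Check ((!alarm | warn) | reset) at every j in [9,10]:
  j=9: false
  j=10: true
Fails at j=9 → formula fails.

False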